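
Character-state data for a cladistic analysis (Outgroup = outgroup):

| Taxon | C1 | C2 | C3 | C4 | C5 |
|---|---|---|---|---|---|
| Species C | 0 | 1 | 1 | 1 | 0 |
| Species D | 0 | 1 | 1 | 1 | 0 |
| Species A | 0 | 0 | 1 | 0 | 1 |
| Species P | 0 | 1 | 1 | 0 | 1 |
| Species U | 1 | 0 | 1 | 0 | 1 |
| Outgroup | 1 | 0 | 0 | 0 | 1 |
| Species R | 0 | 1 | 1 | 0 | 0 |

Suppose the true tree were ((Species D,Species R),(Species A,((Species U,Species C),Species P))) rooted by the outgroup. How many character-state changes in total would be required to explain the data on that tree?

Map each character onto ((Species D,Species R),(Species A,((Species U,Species C),Species P))) (rooted by Outgroup) and count the minimum state changes it requires (Fitch parsimony):
C1: 2; C2: 3; C3: 1; C4: 2; C5: 2.
Total tree length = 10.

10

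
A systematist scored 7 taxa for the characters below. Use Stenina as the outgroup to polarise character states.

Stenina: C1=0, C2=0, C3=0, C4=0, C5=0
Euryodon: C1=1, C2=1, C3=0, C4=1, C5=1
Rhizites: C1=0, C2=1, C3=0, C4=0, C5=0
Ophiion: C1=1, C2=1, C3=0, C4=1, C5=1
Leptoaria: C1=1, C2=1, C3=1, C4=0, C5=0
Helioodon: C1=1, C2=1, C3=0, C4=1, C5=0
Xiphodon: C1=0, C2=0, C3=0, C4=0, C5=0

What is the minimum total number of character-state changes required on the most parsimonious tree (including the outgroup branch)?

5

The outgroup has state '0' for every character, so '1' is the derived state throughout.
C1: derived state '1' in Euryodon, Helioodon, Leptoaria, and Ophiion only — synapomorphy for {Euryodon, Helioodon, Leptoaria, Ophiion}.
C2 (derived state '1') is shared by Euryodon, Helioodon, Leptoaria, Ophiion, and Rhizites — a synapomorphy uniting that clade.
C3 (derived state '1') is unique to Leptoaria (autapomorphy; uninformative for grouping).
C4 (derived state '1') is shared by Euryodon, Helioodon, and Ophiion — a synapomorphy uniting that clade.
C5 (derived state '1') is shared by Euryodon and Ophiion — a synapomorphy uniting that clade.
Most parsimonious ingroup topology: (((((Euryodon,Ophiion),Helioodon),Leptoaria),Rhizites),Xiphodon).
Changes per character on this tree: C1: 1; C2: 1; C3: 1; C4: 1; C5: 1.
Total = 5.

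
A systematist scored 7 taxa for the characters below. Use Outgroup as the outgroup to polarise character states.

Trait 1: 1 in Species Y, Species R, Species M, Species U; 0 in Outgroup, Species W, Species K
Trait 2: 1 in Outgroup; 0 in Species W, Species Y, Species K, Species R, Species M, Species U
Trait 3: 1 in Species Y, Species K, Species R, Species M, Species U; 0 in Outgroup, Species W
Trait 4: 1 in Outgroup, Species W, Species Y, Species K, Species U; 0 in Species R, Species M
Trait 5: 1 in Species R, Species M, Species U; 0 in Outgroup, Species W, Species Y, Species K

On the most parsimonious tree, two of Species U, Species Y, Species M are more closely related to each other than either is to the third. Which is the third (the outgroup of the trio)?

Species Y

Character polarity is set by the outgroup: the derived state is whichever differs from the outgroup's state, so for Trait 2, Trait 4 the derived state is '0', and for the remaining characters it is '1'.
Trait 1: derived state '1' in Species M, Species R, Species U, and Species Y only — synapomorphy for {Species M, Species R, Species U, Species Y}.
Trait 2 (derived state '0') is shared by all ingroup taxa — unites the whole ingroup.
Trait 3 (derived state '1') is shared by Species K, Species M, Species R, Species U, and Species Y — a synapomorphy uniting that clade.
Trait 4 (derived state '0') is shared by Species M and Species R — a synapomorphy uniting that clade.
Only Species M, Species R, and Species U show the derived state '1' for Trait 5, supporting them as a clade.
Most parsimonious ingroup topology: (Species W,((Species Y,((Species R,Species M),Species U)),Species K)).
Species U and Species M share a more recent common ancestor with each other than either does with Species Y, so Species Y is the least closely related of the three.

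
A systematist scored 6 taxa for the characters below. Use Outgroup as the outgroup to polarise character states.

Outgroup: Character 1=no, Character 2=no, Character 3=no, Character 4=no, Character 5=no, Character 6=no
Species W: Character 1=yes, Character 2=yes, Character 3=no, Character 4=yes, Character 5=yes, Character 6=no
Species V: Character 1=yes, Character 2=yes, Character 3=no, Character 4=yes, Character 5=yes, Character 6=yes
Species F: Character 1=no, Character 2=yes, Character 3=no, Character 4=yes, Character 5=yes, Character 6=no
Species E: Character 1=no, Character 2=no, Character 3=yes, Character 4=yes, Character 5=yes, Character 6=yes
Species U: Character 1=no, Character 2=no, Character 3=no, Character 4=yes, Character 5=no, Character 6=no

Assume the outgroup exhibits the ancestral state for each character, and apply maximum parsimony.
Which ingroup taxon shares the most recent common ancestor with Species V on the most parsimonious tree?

The outgroup has state 'no' for every character, so 'yes' is the derived state throughout.
Character 1: derived state 'yes' in Species V and Species W only — synapomorphy for {Species V, Species W}.
Only Species F, Species V, and Species W show the derived state 'yes' for Character 2, supporting them as a clade.
Character 3 (derived state 'yes') is unique to Species E (autapomorphy; uninformative for grouping).
Character 4 (derived state 'yes') is shared by all ingroup taxa — unites the whole ingroup.
Character 5: derived state 'yes' in Species E, Species F, Species V, and Species W only — synapomorphy for {Species E, Species F, Species V, Species W}.
Character 6 groups Species E and Species V, which is incompatible with the clades supported by the remaining characters; treating it as convergent (homoplasy) costs fewer steps than any alternative tree.
Most parsimonious ingroup topology: ((((Species W,Species V),Species F),Species E),Species U).
Species V and Species W form a cherry on this tree, so they are sister taxa.

Species W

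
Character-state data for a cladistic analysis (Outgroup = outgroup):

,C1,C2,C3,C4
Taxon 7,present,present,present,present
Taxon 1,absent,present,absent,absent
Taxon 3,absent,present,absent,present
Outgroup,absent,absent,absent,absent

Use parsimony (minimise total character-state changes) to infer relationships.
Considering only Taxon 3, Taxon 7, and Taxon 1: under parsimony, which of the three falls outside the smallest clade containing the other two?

The outgroup has state 'absent' for every character, so 'present' is the derived state throughout.
C1 (derived state 'present') is unique to Taxon 7 (autapomorphy; uninformative for grouping).
All ingroup taxa share the derived state 'present' for C2; it defines the ingroup but does not resolve relationships within it.
C3 (derived state 'present') is unique to Taxon 7 (autapomorphy; uninformative for grouping).
C4: derived state 'present' in Taxon 3 and Taxon 7 only — synapomorphy for {Taxon 3, Taxon 7}.
Most parsimonious ingroup topology: (Taxon 1,(Taxon 3,Taxon 7)).
Taxon 3 and Taxon 7 share a more recent common ancestor with each other than either does with Taxon 1, so Taxon 1 is the least closely related of the three.

Taxon 1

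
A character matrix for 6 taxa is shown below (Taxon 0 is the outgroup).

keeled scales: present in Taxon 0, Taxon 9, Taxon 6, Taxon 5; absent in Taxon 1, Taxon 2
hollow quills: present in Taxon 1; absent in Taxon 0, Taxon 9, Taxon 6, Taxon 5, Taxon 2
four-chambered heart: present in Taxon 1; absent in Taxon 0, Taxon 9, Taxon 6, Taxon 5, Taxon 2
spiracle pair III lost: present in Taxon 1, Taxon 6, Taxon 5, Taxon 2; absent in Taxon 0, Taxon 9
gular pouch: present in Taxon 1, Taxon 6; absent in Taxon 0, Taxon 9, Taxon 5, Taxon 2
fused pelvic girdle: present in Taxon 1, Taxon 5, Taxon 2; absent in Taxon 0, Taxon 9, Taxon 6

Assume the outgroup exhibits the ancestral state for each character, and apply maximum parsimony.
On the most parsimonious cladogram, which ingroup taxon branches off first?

Character polarity is set by the outgroup: the derived state is whichever differs from the outgroup's state, so for keeled scales the derived state is 'absent', and for the remaining characters it is 'present'.
keeled scales: derived state 'absent' in Taxon 1 and Taxon 2 only — synapomorphy for {Taxon 1, Taxon 2}.
hollow quills: derived state 'present' in Taxon 1 only — an autapomorphy, so it tells us nothing about relationships among taxa.
four-chambered heart: derived state 'present' in Taxon 1 only — an autapomorphy, so it tells us nothing about relationships among taxa.
spiracle pair III lost: derived state 'present' in Taxon 1, Taxon 2, Taxon 5, and Taxon 6 only — synapomorphy for {Taxon 1, Taxon 2, Taxon 5, Taxon 6}.
gular pouch groups Taxon 1 and Taxon 6, which is incompatible with the clades supported by the remaining characters; treating it as convergent (homoplasy) costs fewer steps than any alternative tree.
fused pelvic girdle: derived state 'present' in Taxon 1, Taxon 2, and Taxon 5 only — synapomorphy for {Taxon 1, Taxon 2, Taxon 5}.
Most parsimonious ingroup topology: (Taxon 9,(((Taxon 1,Taxon 2),Taxon 5),Taxon 6)).
Taxon 9 is sister to the clade containing all other ingroup taxa, so it is the earliest-diverging (most basal) ingroup lineage.

Taxon 9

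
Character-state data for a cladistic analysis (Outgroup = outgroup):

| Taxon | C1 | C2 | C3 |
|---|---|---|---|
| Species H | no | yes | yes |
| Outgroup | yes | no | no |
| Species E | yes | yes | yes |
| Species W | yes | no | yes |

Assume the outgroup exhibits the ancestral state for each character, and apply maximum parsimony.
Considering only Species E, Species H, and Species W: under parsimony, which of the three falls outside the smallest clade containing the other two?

Character polarity is set by the outgroup: the derived state is whichever differs from the outgroup's state, so for C1 the derived state is 'no', and for the remaining characters it is 'yes'.
C1 (derived state 'no') is unique to Species H (autapomorphy; uninformative for grouping).
Only Species E and Species H show the derived state 'yes' for C2, supporting them as a clade.
All ingroup taxa share the derived state 'yes' for C3; it defines the ingroup but does not resolve relationships within it.
Most parsimonious ingroup topology: ((Species E,Species H),Species W).
Species H and Species E share a more recent common ancestor with each other than either does with Species W, so Species W is the least closely related of the three.

Species W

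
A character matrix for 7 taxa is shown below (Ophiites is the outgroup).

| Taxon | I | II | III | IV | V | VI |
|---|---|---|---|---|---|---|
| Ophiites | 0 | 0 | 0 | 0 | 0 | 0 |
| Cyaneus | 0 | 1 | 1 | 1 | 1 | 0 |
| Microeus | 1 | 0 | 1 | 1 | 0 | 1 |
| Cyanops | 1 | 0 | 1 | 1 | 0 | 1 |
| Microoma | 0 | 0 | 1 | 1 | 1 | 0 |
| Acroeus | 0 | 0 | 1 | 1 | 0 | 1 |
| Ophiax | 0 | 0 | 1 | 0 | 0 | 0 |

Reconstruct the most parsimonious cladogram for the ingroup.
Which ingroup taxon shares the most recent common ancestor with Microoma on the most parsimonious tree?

The outgroup has state '0' for every character, so '1' is the derived state throughout.
I (derived state '1') is shared by Cyanops and Microeus — a synapomorphy uniting that clade.
II: derived state '1' in Cyaneus only — an autapomorphy, so it tells us nothing about relationships among taxa.
All ingroup taxa share the derived state '1' for III; it defines the ingroup but does not resolve relationships within it.
Only Acroeus, Cyaneus, Cyanops, Microeus, and Microoma show the derived state '1' for IV, supporting them as a clade.
Only Cyaneus and Microoma show the derived state '1' for V, supporting them as a clade.
Only Acroeus, Cyanops, and Microeus show the derived state '1' for VI, supporting them as a clade.
Most parsimonious ingroup topology: (((Microoma,Cyaneus),((Cyanops,Microeus),Acroeus)),Ophiax).
Microoma and Cyaneus form a cherry on this tree, so they are sister taxa.

Cyaneus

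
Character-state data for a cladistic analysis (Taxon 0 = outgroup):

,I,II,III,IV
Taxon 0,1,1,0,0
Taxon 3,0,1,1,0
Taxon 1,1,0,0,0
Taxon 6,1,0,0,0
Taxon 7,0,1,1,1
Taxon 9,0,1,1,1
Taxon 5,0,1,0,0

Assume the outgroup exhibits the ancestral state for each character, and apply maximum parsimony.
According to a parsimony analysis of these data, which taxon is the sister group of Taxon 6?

Taxon 1

Character polarity is set by the outgroup: the derived state is whichever differs from the outgroup's state, so for I, II the derived state is '0', and for the remaining characters it is '1'.
Only Taxon 3, Taxon 5, Taxon 7, and Taxon 9 show the derived state '0' for I, supporting them as a clade.
Only Taxon 1 and Taxon 6 show the derived state '0' for II, supporting them as a clade.
Only Taxon 3, Taxon 7, and Taxon 9 show the derived state '1' for III, supporting them as a clade.
Only Taxon 7 and Taxon 9 show the derived state '1' for IV, supporting them as a clade.
Most parsimonious ingroup topology: (((Taxon 3,(Taxon 7,Taxon 9)),Taxon 5),(Taxon 1,Taxon 6)).
Taxon 6 and Taxon 1 form a cherry on this tree, so they are sister taxa.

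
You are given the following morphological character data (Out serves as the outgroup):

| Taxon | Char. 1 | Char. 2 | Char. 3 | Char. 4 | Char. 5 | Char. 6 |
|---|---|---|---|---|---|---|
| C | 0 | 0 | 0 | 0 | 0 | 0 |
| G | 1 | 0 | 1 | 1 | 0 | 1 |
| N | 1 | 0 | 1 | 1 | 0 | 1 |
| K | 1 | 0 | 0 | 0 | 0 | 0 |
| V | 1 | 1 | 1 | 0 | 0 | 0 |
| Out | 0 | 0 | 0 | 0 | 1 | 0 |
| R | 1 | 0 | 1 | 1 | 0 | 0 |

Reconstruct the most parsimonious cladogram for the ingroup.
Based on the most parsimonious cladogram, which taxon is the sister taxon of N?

G

Character polarity is set by the outgroup: the derived state is whichever differs from the outgroup's state, so for Char. 5 the derived state is '0', and for the remaining characters it is '1'.
Char. 1 (derived state '1') is shared by G, K, N, R, and V — a synapomorphy uniting that clade.
Char. 2: derived state '1' in V only — an autapomorphy, so it tells us nothing about relationships among taxa.
Only G, N, R, and V show the derived state '1' for Char. 3, supporting them as a clade.
Only G, N, and R show the derived state '1' for Char. 4, supporting them as a clade.
Char. 5 (derived state '0') is shared by all ingroup taxa — unites the whole ingroup.
Only G and N show the derived state '1' for Char. 6, supporting them as a clade.
Most parsimonious ingroup topology: (((((G,N),R),V),K),C).
N and G form a cherry on this tree, so they are sister taxa.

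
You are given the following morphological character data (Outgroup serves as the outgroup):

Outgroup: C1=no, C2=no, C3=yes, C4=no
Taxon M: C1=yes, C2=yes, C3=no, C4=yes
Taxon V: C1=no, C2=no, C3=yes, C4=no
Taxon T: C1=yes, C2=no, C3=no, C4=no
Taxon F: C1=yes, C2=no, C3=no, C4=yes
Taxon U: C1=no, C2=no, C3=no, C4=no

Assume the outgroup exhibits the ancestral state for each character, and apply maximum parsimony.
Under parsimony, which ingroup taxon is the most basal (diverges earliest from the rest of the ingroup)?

Character polarity is set by the outgroup: the derived state is whichever differs from the outgroup's state, so for C3 the derived state is 'no', and for the remaining characters it is 'yes'.
C1 (derived state 'yes') is shared by Taxon F, Taxon M, and Taxon T — a synapomorphy uniting that clade.
C2 (derived state 'yes') is unique to Taxon M (autapomorphy; uninformative for grouping).
C3 (derived state 'no') is shared by Taxon F, Taxon M, Taxon T, and Taxon U — a synapomorphy uniting that clade.
C4 (derived state 'yes') is shared by Taxon F and Taxon M — a synapomorphy uniting that clade.
Most parsimonious ingroup topology: ((((Taxon M,Taxon F),Taxon T),Taxon U),Taxon V).
Taxon V is sister to the clade containing all other ingroup taxa, so it is the earliest-diverging (most basal) ingroup lineage.

Taxon V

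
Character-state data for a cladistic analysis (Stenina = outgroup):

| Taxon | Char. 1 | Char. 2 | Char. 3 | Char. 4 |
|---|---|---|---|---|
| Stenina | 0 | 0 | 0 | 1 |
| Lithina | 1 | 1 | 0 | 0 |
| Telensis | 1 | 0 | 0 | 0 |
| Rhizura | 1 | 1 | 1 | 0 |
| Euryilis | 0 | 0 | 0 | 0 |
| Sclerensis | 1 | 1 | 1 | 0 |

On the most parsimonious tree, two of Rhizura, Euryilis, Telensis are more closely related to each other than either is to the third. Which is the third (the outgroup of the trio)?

Character polarity is set by the outgroup: the derived state is whichever differs from the outgroup's state, so for Char. 4 the derived state is '0', and for the remaining characters it is '1'.
Char. 1: derived state '1' in Lithina, Rhizura, Sclerensis, and Telensis only — synapomorphy for {Lithina, Rhizura, Sclerensis, Telensis}.
Char. 2 (derived state '1') is shared by Lithina, Rhizura, and Sclerensis — a synapomorphy uniting that clade.
Char. 3 (derived state '1') is shared by Rhizura and Sclerensis — a synapomorphy uniting that clade.
Char. 4 (derived state '0') is shared by all ingroup taxa — unites the whole ingroup.
Most parsimonious ingroup topology: (((Lithina,(Rhizura,Sclerensis)),Telensis),Euryilis).
Telensis and Rhizura share a more recent common ancestor with each other than either does with Euryilis, so Euryilis is the least closely related of the three.

Euryilis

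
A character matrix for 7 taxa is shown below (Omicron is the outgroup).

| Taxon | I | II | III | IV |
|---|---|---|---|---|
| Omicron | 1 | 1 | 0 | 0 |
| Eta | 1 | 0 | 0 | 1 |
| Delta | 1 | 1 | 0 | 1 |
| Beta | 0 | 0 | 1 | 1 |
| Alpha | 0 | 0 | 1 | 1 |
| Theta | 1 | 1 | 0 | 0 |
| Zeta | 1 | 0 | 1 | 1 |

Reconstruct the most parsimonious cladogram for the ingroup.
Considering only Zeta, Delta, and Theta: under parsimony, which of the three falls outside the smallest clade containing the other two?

Character polarity is set by the outgroup: the derived state is whichever differs from the outgroup's state, so for I, II the derived state is '0', and for the remaining characters it is '1'.
I: derived state '0' in Alpha and Beta only — synapomorphy for {Alpha, Beta}.
II: derived state '0' in Alpha, Beta, Eta, and Zeta only — synapomorphy for {Alpha, Beta, Eta, Zeta}.
III: derived state '1' in Alpha, Beta, and Zeta only — synapomorphy for {Alpha, Beta, Zeta}.
IV: derived state '1' in Alpha, Beta, Delta, Eta, and Zeta only — synapomorphy for {Alpha, Beta, Delta, Eta, Zeta}.
Most parsimonious ingroup topology: (((Eta,((Beta,Alpha),Zeta)),Delta),Theta).
Delta and Zeta share a more recent common ancestor with each other than either does with Theta, so Theta is the least closely related of the three.

Theta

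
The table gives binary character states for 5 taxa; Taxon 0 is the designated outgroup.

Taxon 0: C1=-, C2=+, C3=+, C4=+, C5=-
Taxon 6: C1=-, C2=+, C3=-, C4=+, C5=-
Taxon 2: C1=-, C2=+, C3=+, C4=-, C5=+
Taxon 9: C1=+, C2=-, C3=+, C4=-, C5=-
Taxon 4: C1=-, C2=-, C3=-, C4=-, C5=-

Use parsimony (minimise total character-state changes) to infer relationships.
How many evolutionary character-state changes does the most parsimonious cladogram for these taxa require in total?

Character polarity is set by the outgroup: the derived state is whichever differs from the outgroup's state, so for C2, C3, C4 the derived state is '-', and for the remaining characters it is '+'.
C1: derived state '+' in Taxon 9 only — an autapomorphy, so it tells us nothing about relationships among taxa.
C2 (derived state '-') is shared by Taxon 4 and Taxon 9 — a synapomorphy uniting that clade.
C3 (state '-') occurs in Taxon 4 and Taxon 6 but conflicts with the nesting implied by the other characters — most parsimoniously interpreted as homoplasy.
C4 (derived state '-') is shared by Taxon 2, Taxon 4, and Taxon 9 — a synapomorphy uniting that clade.
C5 (derived state '+') is unique to Taxon 2 (autapomorphy; uninformative for grouping).
Most parsimonious ingroup topology: (Taxon 6,(Taxon 2,(Taxon 9,Taxon 4))).
Changes per character on this tree: C1: 1; C2: 1; C3: 2; C4: 1; C5: 1.
Total = 6.

6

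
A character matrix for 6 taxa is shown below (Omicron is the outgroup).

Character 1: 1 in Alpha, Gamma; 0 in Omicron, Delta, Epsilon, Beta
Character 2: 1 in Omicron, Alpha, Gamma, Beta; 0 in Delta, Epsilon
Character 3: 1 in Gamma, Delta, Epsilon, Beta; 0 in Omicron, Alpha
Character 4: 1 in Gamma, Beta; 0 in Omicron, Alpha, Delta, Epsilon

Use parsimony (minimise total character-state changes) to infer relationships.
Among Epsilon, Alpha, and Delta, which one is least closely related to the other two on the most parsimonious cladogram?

Alpha

Character polarity is set by the outgroup: the derived state is whichever differs from the outgroup's state, so for Character 2 the derived state is '0', and for the remaining characters it is '1'.
Character 1 (state '1') occurs in Alpha and Gamma but conflicts with the nesting implied by the other characters — most parsimoniously interpreted as homoplasy.
Character 2: derived state '0' in Delta and Epsilon only — synapomorphy for {Delta, Epsilon}.
Only Beta, Delta, Epsilon, and Gamma show the derived state '1' for Character 3, supporting them as a clade.
Character 4 (derived state '1') is shared by Beta and Gamma — a synapomorphy uniting that clade.
Most parsimonious ingroup topology: (Alpha,((Gamma,Beta),(Delta,Epsilon))).
Epsilon and Delta share a more recent common ancestor with each other than either does with Alpha, so Alpha is the least closely related of the three.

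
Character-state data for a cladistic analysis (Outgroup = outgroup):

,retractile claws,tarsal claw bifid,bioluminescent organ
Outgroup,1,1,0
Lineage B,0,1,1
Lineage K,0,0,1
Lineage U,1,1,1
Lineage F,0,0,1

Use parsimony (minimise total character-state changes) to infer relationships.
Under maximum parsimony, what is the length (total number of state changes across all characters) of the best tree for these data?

3

Character polarity is set by the outgroup: the derived state is whichever differs from the outgroup's state, so for retractile claws, tarsal claw bifid the derived state is '0', and for the remaining characters it is '1'.
retractile claws (derived state '0') is shared by Lineage B, Lineage F, and Lineage K — a synapomorphy uniting that clade.
tarsal claw bifid: derived state '0' in Lineage F and Lineage K only — synapomorphy for {Lineage F, Lineage K}.
All ingroup taxa share the derived state '1' for bioluminescent organ; it defines the ingroup but does not resolve relationships within it.
Most parsimonious ingroup topology: ((Lineage B,(Lineage K,Lineage F)),Lineage U).
Changes per character on this tree: retractile claws: 1; tarsal claw bifid: 1; bioluminescent organ: 1.
Total = 3.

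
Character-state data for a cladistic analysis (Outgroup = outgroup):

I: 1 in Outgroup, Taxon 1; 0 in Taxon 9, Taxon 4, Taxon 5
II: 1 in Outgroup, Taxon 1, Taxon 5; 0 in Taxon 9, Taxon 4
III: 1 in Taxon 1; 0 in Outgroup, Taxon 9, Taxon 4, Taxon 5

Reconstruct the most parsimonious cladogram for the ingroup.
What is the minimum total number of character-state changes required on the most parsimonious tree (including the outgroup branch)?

3

Character polarity is set by the outgroup: the derived state is whichever differs from the outgroup's state, so for I, II the derived state is '0', and for the remaining characters it is '1'.
Only Taxon 4, Taxon 5, and Taxon 9 show the derived state '0' for I, supporting them as a clade.
II: derived state '0' in Taxon 4 and Taxon 9 only — synapomorphy for {Taxon 4, Taxon 9}.
III: derived state '1' in Taxon 1 only — an autapomorphy, so it tells us nothing about relationships among taxa.
Most parsimonious ingroup topology: (((Taxon 9,Taxon 4),Taxon 5),Taxon 1).
Changes per character on this tree: I: 1; II: 1; III: 1.
Total = 3.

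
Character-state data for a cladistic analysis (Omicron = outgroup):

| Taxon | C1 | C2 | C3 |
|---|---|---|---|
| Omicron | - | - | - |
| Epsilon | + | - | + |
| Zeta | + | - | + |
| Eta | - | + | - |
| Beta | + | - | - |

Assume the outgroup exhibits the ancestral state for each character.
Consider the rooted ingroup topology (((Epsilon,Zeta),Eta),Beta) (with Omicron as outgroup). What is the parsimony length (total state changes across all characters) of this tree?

Map each character onto (((Epsilon,Zeta),Eta),Beta) (rooted by Omicron) and count the minimum state changes it requires (Fitch parsimony):
C1: 2; C2: 1; C3: 1.
Total tree length = 4.

4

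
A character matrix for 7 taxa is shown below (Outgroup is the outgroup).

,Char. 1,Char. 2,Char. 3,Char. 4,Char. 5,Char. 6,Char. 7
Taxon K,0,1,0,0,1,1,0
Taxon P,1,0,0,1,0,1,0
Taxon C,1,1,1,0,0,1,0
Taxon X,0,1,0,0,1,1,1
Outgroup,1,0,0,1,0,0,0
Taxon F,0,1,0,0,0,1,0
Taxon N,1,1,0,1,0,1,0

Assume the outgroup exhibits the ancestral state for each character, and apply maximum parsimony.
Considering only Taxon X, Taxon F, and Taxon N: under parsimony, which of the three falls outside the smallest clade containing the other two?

Taxon N

Character polarity is set by the outgroup: the derived state is whichever differs from the outgroup's state, so for Char. 1, Char. 4 the derived state is '0', and for the remaining characters it is '1'.
Char. 1: derived state '0' in Taxon F, Taxon K, and Taxon X only — synapomorphy for {Taxon F, Taxon K, Taxon X}.
Char. 2 (derived state '1') is shared by Taxon C, Taxon F, Taxon K, Taxon N, and Taxon X — a synapomorphy uniting that clade.
Char. 3 (derived state '1') is unique to Taxon C (autapomorphy; uninformative for grouping).
Char. 4 (derived state '0') is shared by Taxon C, Taxon F, Taxon K, and Taxon X — a synapomorphy uniting that clade.
Char. 5: derived state '1' in Taxon K and Taxon X only — synapomorphy for {Taxon K, Taxon X}.
Char. 6 (derived state '1') is shared by all ingroup taxa — unites the whole ingroup.
Char. 7: derived state '1' in Taxon X only — an autapomorphy, so it tells us nothing about relationships among taxa.
Most parsimonious ingroup topology: (Taxon P,((((Taxon K,Taxon X),Taxon F),Taxon C),Taxon N)).
Taxon X and Taxon F share a more recent common ancestor with each other than either does with Taxon N, so Taxon N is the least closely related of the three.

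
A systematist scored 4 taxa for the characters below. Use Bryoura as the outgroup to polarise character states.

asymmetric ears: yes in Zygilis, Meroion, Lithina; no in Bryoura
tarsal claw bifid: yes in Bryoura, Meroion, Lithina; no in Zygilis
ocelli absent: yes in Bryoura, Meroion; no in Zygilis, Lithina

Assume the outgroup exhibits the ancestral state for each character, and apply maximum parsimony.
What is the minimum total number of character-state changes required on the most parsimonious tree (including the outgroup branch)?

Character polarity is set by the outgroup: the derived state is whichever differs from the outgroup's state, so for tarsal claw bifid, ocelli absent the derived state is 'no', and for the remaining characters it is 'yes'.
asymmetric ears (derived state 'yes') is shared by all ingroup taxa — unites the whole ingroup.
tarsal claw bifid (derived state 'no') is unique to Zygilis (autapomorphy; uninformative for grouping).
ocelli absent: derived state 'no' in Lithina and Zygilis only — synapomorphy for {Lithina, Zygilis}.
Most parsimonious ingroup topology: ((Zygilis,Lithina),Meroion).
Changes per character on this tree: asymmetric ears: 1; tarsal claw bifid: 1; ocelli absent: 1.
Total = 3.

3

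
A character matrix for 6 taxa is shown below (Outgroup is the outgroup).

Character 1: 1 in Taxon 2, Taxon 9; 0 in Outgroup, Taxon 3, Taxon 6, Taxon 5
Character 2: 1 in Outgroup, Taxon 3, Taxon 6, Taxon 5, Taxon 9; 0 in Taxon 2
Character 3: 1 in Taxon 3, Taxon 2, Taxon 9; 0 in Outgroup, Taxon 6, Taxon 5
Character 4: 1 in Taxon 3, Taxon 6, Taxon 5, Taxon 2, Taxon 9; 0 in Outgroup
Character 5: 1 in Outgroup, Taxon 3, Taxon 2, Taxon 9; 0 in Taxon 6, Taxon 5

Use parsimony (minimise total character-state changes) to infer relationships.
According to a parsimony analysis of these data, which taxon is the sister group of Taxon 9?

Taxon 2

Character polarity is set by the outgroup: the derived state is whichever differs from the outgroup's state, so for Character 2, Character 5 the derived state is '0', and for the remaining characters it is '1'.
Only Taxon 2 and Taxon 9 show the derived state '1' for Character 1, supporting them as a clade.
Character 2: derived state '0' in Taxon 2 only — an autapomorphy, so it tells us nothing about relationships among taxa.
Character 3 (derived state '1') is shared by Taxon 2, Taxon 3, and Taxon 9 — a synapomorphy uniting that clade.
Character 4 (derived state '1') is shared by all ingroup taxa — unites the whole ingroup.
Only Taxon 5 and Taxon 6 show the derived state '0' for Character 5, supporting them as a clade.
Most parsimonious ingroup topology: (((Taxon 2,Taxon 9),Taxon 3),(Taxon 6,Taxon 5)).
Taxon 9 and Taxon 2 form a cherry on this tree, so they are sister taxa.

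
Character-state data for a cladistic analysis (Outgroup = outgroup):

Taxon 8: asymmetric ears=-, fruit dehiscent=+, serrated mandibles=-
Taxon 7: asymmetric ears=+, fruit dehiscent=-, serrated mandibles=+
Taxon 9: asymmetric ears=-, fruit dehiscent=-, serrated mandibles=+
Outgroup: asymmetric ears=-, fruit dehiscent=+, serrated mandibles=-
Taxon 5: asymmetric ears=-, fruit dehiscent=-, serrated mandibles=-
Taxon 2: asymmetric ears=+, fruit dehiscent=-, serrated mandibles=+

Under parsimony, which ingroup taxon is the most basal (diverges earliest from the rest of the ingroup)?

Character polarity is set by the outgroup: the derived state is whichever differs from the outgroup's state, so for fruit dehiscent the derived state is '-', and for the remaining characters it is '+'.
asymmetric ears (derived state '+') is shared by Taxon 2 and Taxon 7 — a synapomorphy uniting that clade.
Only Taxon 2, Taxon 5, Taxon 7, and Taxon 9 show the derived state '-' for fruit dehiscent, supporting them as a clade.
serrated mandibles (derived state '+') is shared by Taxon 2, Taxon 7, and Taxon 9 — a synapomorphy uniting that clade.
Most parsimonious ingroup topology: ((((Taxon 2,Taxon 7),Taxon 9),Taxon 5),Taxon 8).
Taxon 8 is sister to the clade containing all other ingroup taxa, so it is the earliest-diverging (most basal) ingroup lineage.

Taxon 8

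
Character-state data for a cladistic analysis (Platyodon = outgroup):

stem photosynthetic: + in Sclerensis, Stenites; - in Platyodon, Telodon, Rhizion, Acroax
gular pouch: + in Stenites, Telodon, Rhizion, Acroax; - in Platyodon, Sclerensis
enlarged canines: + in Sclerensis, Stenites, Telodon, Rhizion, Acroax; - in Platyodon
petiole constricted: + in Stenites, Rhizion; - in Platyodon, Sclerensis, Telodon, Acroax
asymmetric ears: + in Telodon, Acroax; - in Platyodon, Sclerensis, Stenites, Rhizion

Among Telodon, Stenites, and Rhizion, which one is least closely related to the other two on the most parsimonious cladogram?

Telodon

The outgroup has state '-' for every character, so '+' is the derived state throughout.
stem photosynthetic (state '+') occurs in Sclerensis and Stenites but conflicts with the nesting implied by the other characters — most parsimoniously interpreted as homoplasy.
gular pouch (derived state '+') is shared by Acroax, Rhizion, Stenites, and Telodon — a synapomorphy uniting that clade.
All ingroup taxa share the derived state '+' for enlarged canines; it defines the ingroup but does not resolve relationships within it.
petiole constricted (derived state '+') is shared by Rhizion and Stenites — a synapomorphy uniting that clade.
asymmetric ears (derived state '+') is shared by Acroax and Telodon — a synapomorphy uniting that clade.
Most parsimonious ingroup topology: (Sclerensis,((Stenites,Rhizion),(Telodon,Acroax))).
Rhizion and Stenites share a more recent common ancestor with each other than either does with Telodon, so Telodon is the least closely related of the three.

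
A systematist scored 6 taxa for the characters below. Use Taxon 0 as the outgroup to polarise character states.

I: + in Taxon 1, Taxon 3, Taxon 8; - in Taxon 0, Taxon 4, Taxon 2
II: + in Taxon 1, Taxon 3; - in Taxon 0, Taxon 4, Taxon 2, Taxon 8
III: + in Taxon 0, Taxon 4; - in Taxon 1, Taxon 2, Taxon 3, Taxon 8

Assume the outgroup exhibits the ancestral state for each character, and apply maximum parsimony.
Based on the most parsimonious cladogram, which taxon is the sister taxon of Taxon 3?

Character polarity is set by the outgroup: the derived state is whichever differs from the outgroup's state, so for III the derived state is '-', and for the remaining characters it is '+'.
I: derived state '+' in Taxon 1, Taxon 3, and Taxon 8 only — synapomorphy for {Taxon 1, Taxon 3, Taxon 8}.
Only Taxon 1 and Taxon 3 show the derived state '+' for II, supporting them as a clade.
Only Taxon 1, Taxon 2, Taxon 3, and Taxon 8 show the derived state '-' for III, supporting them as a clade.
Most parsimonious ingroup topology: ((((Taxon 1,Taxon 3),Taxon 8),Taxon 2),Taxon 4).
Taxon 3 and Taxon 1 form a cherry on this tree, so they are sister taxa.

Taxon 1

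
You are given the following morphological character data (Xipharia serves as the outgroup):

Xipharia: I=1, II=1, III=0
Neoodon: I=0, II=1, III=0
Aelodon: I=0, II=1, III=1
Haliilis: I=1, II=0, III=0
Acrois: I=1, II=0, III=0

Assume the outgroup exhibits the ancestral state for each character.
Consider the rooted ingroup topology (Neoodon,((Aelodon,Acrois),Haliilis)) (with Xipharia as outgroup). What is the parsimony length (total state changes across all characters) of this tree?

5

Map each character onto (Neoodon,((Aelodon,Acrois),Haliilis)) (rooted by Xipharia) and count the minimum state changes it requires (Fitch parsimony):
I: 2; II: 2; III: 1.
Total tree length = 5.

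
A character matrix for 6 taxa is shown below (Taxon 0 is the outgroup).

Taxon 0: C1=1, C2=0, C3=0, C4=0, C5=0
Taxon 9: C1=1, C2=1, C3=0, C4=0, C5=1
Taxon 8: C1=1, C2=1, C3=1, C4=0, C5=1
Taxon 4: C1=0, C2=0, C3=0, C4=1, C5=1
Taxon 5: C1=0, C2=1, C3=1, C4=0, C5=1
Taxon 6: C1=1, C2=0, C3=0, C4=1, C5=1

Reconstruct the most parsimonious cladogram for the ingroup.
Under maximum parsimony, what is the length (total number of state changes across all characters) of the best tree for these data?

Character polarity is set by the outgroup: the derived state is whichever differs from the outgroup's state, so for C1 the derived state is '0', and for the remaining characters it is '1'.
C1 (state '0') occurs in Taxon 4 and Taxon 5 but conflicts with the nesting implied by the other characters — most parsimoniously interpreted as homoplasy.
Only Taxon 5, Taxon 8, and Taxon 9 show the derived state '1' for C2, supporting them as a clade.
C3: derived state '1' in Taxon 5 and Taxon 8 only — synapomorphy for {Taxon 5, Taxon 8}.
Only Taxon 4 and Taxon 6 show the derived state '1' for C4, supporting them as a clade.
All ingroup taxa share the derived state '1' for C5; it defines the ingroup but does not resolve relationships within it.
Most parsimonious ingroup topology: ((Taxon 9,(Taxon 8,Taxon 5)),(Taxon 4,Taxon 6)).
Changes per character on this tree: C1: 2; C2: 1; C3: 1; C4: 1; C5: 1.
Total = 6.

6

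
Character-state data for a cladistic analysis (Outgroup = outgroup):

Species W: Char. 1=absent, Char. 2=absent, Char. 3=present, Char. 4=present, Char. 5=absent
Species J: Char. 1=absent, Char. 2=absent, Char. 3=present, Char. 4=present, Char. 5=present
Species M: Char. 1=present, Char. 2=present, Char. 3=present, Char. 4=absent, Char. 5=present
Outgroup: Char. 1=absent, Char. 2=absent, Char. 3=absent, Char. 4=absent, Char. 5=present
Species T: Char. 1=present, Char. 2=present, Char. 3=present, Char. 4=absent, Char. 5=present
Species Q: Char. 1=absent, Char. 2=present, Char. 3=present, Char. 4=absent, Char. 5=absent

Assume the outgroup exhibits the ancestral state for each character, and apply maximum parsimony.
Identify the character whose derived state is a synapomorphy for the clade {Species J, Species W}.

Character polarity is set by the outgroup: the derived state is whichever differs from the outgroup's state, so for Char. 5 the derived state is 'absent', and for the remaining characters it is 'present'.
Only Species M and Species T show the derived state 'present' for Char. 1, supporting them as a clade.
Char. 2 (derived state 'present') is shared by Species M, Species Q, and Species T — a synapomorphy uniting that clade.
Char. 3 (derived state 'present') is shared by all ingroup taxa — unites the whole ingroup.
Only Species J and Species W show the derived state 'present' for Char. 4, supporting them as a clade.
Char. 5 (state 'absent') occurs in Species Q and Species W but conflicts with the nesting implied by the other characters — most parsimoniously interpreted as homoplasy.
Most parsimonious ingroup topology: (((Species M,Species T),Species Q),(Species W,Species J)).
The clade {Species J, Species W} is supported by Char. 4: its derived state 'present' occurs in exactly those taxa and in no other taxon (including the outgroup).

Char. 4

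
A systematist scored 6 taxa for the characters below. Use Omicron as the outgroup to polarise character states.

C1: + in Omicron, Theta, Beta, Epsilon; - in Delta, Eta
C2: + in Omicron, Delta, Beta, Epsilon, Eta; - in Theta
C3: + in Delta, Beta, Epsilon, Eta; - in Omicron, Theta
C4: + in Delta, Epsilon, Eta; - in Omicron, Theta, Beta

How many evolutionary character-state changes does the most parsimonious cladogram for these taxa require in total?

Character polarity is set by the outgroup: the derived state is whichever differs from the outgroup's state, so for C1, C2 the derived state is '-', and for the remaining characters it is '+'.
Only Delta and Eta show the derived state '-' for C1, supporting them as a clade.
C2: derived state '-' in Theta only — an autapomorphy, so it tells us nothing about relationships among taxa.
C3: derived state '+' in Beta, Delta, Epsilon, and Eta only — synapomorphy for {Beta, Delta, Epsilon, Eta}.
C4: derived state '+' in Delta, Epsilon, and Eta only — synapomorphy for {Delta, Epsilon, Eta}.
Most parsimonious ingroup topology: ((((Delta,Eta),Epsilon),Beta),Theta).
Changes per character on this tree: C1: 1; C2: 1; C3: 1; C4: 1.
Total = 4.

4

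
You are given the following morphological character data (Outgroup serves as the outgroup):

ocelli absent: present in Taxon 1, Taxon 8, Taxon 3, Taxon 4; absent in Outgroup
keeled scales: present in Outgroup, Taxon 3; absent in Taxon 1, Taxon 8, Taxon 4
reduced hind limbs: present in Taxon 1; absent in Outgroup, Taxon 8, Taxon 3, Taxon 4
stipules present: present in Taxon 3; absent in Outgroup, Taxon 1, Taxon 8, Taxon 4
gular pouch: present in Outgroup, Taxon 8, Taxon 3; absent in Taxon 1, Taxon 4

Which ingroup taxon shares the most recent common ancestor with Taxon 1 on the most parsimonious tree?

Character polarity is set by the outgroup: the derived state is whichever differs from the outgroup's state, so for keeled scales, gular pouch the derived state is 'absent', and for the remaining characters it is 'present'.
All ingroup taxa share the derived state 'present' for ocelli absent; it defines the ingroup but does not resolve relationships within it.
Only Taxon 1, Taxon 4, and Taxon 8 show the derived state 'absent' for keeled scales, supporting them as a clade.
reduced hind limbs (derived state 'present') is unique to Taxon 1 (autapomorphy; uninformative for grouping).
stipules present (derived state 'present') is unique to Taxon 3 (autapomorphy; uninformative for grouping).
Only Taxon 1 and Taxon 4 show the derived state 'absent' for gular pouch, supporting them as a clade.
Most parsimonious ingroup topology: (((Taxon 1,Taxon 4),Taxon 8),Taxon 3).
Taxon 1 and Taxon 4 form a cherry on this tree, so they are sister taxa.

Taxon 4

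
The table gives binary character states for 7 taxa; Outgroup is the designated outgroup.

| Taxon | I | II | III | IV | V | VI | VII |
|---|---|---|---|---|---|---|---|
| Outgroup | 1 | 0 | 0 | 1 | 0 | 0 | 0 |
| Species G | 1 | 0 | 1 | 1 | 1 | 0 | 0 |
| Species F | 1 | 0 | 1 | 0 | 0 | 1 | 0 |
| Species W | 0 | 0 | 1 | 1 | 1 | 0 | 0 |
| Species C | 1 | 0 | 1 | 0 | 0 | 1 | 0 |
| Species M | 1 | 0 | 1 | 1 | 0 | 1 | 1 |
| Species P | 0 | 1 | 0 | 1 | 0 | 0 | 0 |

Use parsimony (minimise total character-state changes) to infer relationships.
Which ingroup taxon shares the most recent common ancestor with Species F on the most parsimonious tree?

Species C

Character polarity is set by the outgroup: the derived state is whichever differs from the outgroup's state, so for I, IV the derived state is '0', and for the remaining characters it is '1'.
I (state '0') occurs in Species P and Species W but conflicts with the nesting implied by the other characters — most parsimoniously interpreted as homoplasy.
II: derived state '1' in Species P only — an autapomorphy, so it tells us nothing about relationships among taxa.
Only Species C, Species F, Species G, Species M, and Species W show the derived state '1' for III, supporting them as a clade.
Only Species C and Species F show the derived state '0' for IV, supporting them as a clade.
V: derived state '1' in Species G and Species W only — synapomorphy for {Species G, Species W}.
VI: derived state '1' in Species C, Species F, and Species M only — synapomorphy for {Species C, Species F, Species M}.
VII: derived state '1' in Species M only — an autapomorphy, so it tells us nothing about relationships among taxa.
Most parsimonious ingroup topology: (((Species G,Species W),((Species F,Species C),Species M)),Species P).
Species F and Species C form a cherry on this tree, so they are sister taxa.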